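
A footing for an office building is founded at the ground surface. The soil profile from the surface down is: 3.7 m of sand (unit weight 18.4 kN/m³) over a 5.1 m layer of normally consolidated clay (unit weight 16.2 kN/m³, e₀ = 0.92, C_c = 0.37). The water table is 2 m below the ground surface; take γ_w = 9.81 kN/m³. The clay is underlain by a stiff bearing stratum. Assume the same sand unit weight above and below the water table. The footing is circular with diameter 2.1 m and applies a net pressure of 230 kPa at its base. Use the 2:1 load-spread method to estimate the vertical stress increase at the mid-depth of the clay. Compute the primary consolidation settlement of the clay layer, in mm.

Mid-depth of clay below the ground surface: z = 3.7 + 5.1/2 = 6.25 m.
Total vertical stress at mid-clay: σ_v = 18.4×3.7 + 16.2×2.55 = 109.39 kPa.
Pore pressure: u = 9.81×(6.25 − 2) = 41.693 kPa.
Initial effective stress: σ'_0 = σ_v − u = 109.39 − 41.693 = 67.697 kPa.
Stress increase at mid-clay by the 2:1 spreading method:
Δσ ≈ qD²/(D+z)² = 230×2.1²/(2.1+6.25)² = 14.548 kPa
Final effective stress: σ'_f = σ'_0 + Δσ = 67.697 + 14.548 = 82.245 kPa.
Normally consolidated clay, so the full stress increment lies on the virgin compression line:
S_c = C_c·H/(1+e₀)·log₁₀(σ'_f/σ'_0) = 0.37×5.1/(1+0.92)×log₁₀(82.245/67.697)
    = 0.98281 × 0.08454 = 0.08309 m

S_c ≈ 83.1 mm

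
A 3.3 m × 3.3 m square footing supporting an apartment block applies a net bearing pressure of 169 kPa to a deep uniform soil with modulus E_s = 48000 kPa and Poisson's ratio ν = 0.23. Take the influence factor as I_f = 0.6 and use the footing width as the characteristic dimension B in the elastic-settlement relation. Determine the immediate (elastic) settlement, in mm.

Immediate (elastic) settlement: S_e = q·B·(1−ν²)/E_s · I_f.
S_e = 169 × 3.3 × (1 − 0.23²) / 48000 × 0.6
    = 169 × 3.3 × 0.9471 / 48000 × 0.6
    = 0.006602 m = 6.602 mm

S_e ≈ 6.6 mm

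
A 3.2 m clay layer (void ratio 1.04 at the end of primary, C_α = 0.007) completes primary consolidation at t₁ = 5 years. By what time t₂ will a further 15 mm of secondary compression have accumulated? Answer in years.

t₂ ≈ 116 years

S_s = C_α·H/(1+e_p)·log₁₀(t₂/t₁) ⇒ log₁₀(t₂/t₁) = S_s·(1+e_p)/(C_α·H).
log₁₀(t₂/t₁) = 0.015 × (1+1.04) / (0.007×3.2) = 1.366
t₂ = t₁ × 10^1.366 = 5 × 23.23 = 116.2 years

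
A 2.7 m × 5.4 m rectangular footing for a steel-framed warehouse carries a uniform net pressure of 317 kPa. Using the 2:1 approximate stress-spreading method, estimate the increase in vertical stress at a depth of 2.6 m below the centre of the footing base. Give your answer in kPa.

By the 2:1 method the load spreads at 1 horizontal : 2 vertical, so at depth z the loaded area has grown by z in each plan dimension:
Δσ = qBL/((B+z)(L+z)) = 317×2.7×5.4/((2.7+2.6)(5.4+2.6)) = 109.01 kPa

Δσ_z ≈ 109 kPa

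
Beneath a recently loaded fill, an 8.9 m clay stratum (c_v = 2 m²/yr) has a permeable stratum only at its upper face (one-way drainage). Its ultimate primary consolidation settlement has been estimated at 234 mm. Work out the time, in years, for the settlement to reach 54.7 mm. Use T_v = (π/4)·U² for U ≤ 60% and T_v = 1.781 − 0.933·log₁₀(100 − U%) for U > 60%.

Drainage path length: H_d = H = 8.9 m (single drainage).
U = S(t)/S_ult = 54.7/234 = 0.2338.
U ≤ 60%: T_v = (π/4)·U² = (π/4)×0.23376² = 0.042917.
t = T_v·H_d²/c_v = 0.042917×8.9²/2 = 1.7 years.

t ≈ 1.7 years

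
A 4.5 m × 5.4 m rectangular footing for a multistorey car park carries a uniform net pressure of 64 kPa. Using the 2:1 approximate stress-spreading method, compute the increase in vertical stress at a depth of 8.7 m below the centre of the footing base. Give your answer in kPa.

Δσ_z ≈ 8.36 kPa

By the 2:1 method the load spreads at 1 horizontal : 2 vertical, so at depth z the loaded area has grown by z in each plan dimension:
Δσ = qBL/((B+z)(L+z)) = 64×4.5×5.4/((4.5+8.7)(5.4+8.7)) = 8.3559 kPa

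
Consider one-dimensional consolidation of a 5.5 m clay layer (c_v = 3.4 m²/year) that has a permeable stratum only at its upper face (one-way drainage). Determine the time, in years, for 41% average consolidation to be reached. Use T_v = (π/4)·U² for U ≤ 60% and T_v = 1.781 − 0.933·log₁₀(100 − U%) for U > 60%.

t ≈ 1.17 years

Drainage path length: H_d = H = 5.5 m (single drainage).
U ≤ 60%: T_v = (π/4)·U² = (π/4)×0.41² = 0.13203.
t = T_v·H_d²/c_v = 0.13203×5.5²/3.4 = 1.175 years.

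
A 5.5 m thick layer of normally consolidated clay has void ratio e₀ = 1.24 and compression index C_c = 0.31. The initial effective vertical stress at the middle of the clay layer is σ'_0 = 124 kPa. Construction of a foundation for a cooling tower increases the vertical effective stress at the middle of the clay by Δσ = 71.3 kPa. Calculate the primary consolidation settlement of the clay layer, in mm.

S_c ≈ 150 mm

Final effective stress: σ'_f = σ'_0 + Δσ = 124 + 71.3 = 195.3 kPa.
Normally consolidated clay, so the full stress increment lies on the virgin compression line:
S_c = C_c·H/(1+e₀)·log₁₀(σ'_f/σ'_0) = 0.31×5.5/(1+1.24)×log₁₀(195.3/124)
    = 0.76116 × 0.19728 = 0.1502 m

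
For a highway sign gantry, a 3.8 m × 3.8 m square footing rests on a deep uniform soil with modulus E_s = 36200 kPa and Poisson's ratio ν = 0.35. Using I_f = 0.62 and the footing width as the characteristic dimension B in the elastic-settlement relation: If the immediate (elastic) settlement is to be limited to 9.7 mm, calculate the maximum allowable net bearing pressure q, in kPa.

S_e = q·B·(1−ν²)/E_s · I_f  ⇒  q = S_e·E_s / (B·(1−ν²)·I_f).
q = 0.0097 × 36200 / (3.8 × 0.8775 × 0.62) = 169.8 kPa

q ≈ 170 kPa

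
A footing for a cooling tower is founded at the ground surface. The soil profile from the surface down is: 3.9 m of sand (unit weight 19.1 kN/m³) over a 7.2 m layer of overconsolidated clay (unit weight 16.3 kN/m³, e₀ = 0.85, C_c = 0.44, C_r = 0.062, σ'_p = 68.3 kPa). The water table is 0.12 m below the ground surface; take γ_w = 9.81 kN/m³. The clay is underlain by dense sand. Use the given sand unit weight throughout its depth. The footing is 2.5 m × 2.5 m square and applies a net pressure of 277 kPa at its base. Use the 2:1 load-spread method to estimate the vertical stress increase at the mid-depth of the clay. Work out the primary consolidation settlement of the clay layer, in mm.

S_c ≈ 112 mm

Mid-depth of clay below the ground surface: z = 3.9 + 7.2/2 = 7.5 m.
Total vertical stress at mid-clay: σ_v = 19.1×3.9 + 16.3×3.6 = 133.17 kPa.
Pore pressure: u = 9.81×(7.5 − 0.12) = 72.398 kPa.
Initial effective stress: σ'_0 = σ_v − u = 133.17 − 72.398 = 60.772 kPa.
Stress increase at mid-clay by the 2:1 spreading method:
Δσ = qBL/((B+z)(L+z)) = 277×2.5×2.5/((2.5+7.5)(2.5+7.5)) = 17.312 kPa
Final effective stress: σ'_f = 60.772 + 17.312 = 78.084 kPa.
σ'_f = 78.084 > σ'_p = 68.3 kPa, so the stress path crosses the preconsolidation pressure — recompression up to σ'_p, then virgin compression beyond:
S_c = H/(1+e₀)·[C_r·log₁₀(σ'_p/σ'_0) + C_c·log₁₀(σ'_f/σ'_p)]
    = 7.2/1.85 × [0.062×log₁₀(68.3/60.772) + 0.44×log₁₀(78.084/68.3)]
    = 3.8919 × [0.0031445 + 0.025582] = 0.1118 m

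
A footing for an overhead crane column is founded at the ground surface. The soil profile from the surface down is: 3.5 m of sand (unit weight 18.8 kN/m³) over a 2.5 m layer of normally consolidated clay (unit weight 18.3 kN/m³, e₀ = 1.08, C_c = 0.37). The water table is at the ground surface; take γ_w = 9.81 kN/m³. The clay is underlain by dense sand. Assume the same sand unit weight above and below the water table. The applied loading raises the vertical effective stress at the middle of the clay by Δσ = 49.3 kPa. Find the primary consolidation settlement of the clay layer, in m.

Mid-depth of clay below the ground surface: z = 3.5 + 2.5/2 = 4.75 m.
Total vertical stress at mid-clay: σ_v = 18.8×3.5 + 18.3×1.25 = 88.675 kPa.
Pore pressure: u = 9.81×(4.75 − 0) = 46.598 kPa.
Initial effective stress: σ'_0 = σ_v − u = 88.675 − 46.598 = 42.077 kPa.
Final effective stress: σ'_f = σ'_0 + Δσ = 42.077 + 49.3 = 91.377 kPa.
Normally consolidated clay, so the full stress increment lies on the virgin compression line:
S_c = C_c·H/(1+e₀)·log₁₀(σ'_f/σ'_0) = 0.37×2.5/(1+1.08)×log₁₀(91.377/42.077)
    = 0.44471 × 0.33679 = 0.1498 m

S_c ≈ 0.15 m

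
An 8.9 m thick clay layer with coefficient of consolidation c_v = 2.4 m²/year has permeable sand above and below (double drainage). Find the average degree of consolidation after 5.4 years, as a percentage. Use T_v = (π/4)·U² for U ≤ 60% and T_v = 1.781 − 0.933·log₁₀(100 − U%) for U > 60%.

U ≈ 83.9 %

Drainage path length: H_d = H/2 = 4.45 m (double drainage).
T_v = c_v·t/H_d² = 2.4×5.4/4.45² = 0.65446.
T_v = 0.65446 corresponds to the U > 60% branch:
U = 1 − 10^((1.781 − T_v)/0.933)/100 = 0.8388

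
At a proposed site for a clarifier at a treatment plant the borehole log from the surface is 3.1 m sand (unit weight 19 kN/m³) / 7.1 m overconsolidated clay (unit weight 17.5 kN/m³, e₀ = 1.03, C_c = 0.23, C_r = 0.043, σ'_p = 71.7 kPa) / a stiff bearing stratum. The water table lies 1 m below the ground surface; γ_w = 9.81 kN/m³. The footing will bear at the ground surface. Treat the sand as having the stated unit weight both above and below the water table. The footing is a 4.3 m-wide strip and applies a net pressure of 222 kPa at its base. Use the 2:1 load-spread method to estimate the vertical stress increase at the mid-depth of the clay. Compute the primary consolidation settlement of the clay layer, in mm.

Mid-depth of clay below the ground surface: z = 3.1 + 7.1/2 = 6.65 m.
Total vertical stress at mid-clay: σ_v = 19×3.1 + 17.5×3.55 = 121.03 kPa.
Pore pressure: u = 9.81×(6.65 − 1) = 55.427 kPa.
Initial effective stress: σ'_0 = σ_v − u = 121.03 − 55.427 = 65.603 kPa.
Stress increase at mid-clay by the 2:1 spreading method:
Δσ = qB/(B+z) = 222×4.3/(4.3+6.65) = 87.178 kPa
Final effective stress: σ'_f = 65.603 + 87.178 = 152.78 kPa.
σ'_f = 152.78 > σ'_p = 71.7 kPa, so the stress path crosses the preconsolidation pressure — recompression up to σ'_p, then virgin compression beyond:
S_c = H/(1+e₀)·[C_r·log₁₀(σ'_p/σ'_0) + C_c·log₁₀(σ'_f/σ'_p)]
    = 7.1/2.03 × [0.043×log₁₀(71.7/65.603) + 0.23×log₁₀(152.78/71.7)]
    = 3.4975 × [0.0016596 + 0.075566] = 0.2701 m

S_c ≈ 270 mm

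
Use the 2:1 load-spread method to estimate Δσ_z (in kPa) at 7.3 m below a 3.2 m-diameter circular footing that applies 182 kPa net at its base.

Δσ_z ≈ 16.9 kPa

By the 2:1 method the load spreads at 1 horizontal : 2 vertical, so at depth z the loaded area has grown by z in each plan dimension:
Δσ ≈ qD²/(D+z)² = 182×3.2²/(3.2+7.3)² = 16.904 kPa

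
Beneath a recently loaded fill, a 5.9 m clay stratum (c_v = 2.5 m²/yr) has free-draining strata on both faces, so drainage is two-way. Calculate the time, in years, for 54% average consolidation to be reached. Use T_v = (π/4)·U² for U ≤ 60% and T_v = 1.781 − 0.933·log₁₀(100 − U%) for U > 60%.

Drainage path length: H_d = H/2 = 2.95 m (double drainage).
U ≤ 60%: T_v = (π/4)·U² = (π/4)×0.54² = 0.22902.
t = T_v·H_d²/c_v = 0.22902×2.95²/2.5 = 0.7972 years.

t ≈ 0.797 years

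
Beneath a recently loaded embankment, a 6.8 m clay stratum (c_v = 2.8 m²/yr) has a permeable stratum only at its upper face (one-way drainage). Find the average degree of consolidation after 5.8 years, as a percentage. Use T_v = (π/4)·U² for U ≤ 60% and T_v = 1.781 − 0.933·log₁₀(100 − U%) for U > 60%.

Drainage path length: H_d = H = 6.8 m (single drainage).
T_v = c_v·t/H_d² = 2.8×5.8/6.8² = 0.35121.
T_v = 0.35121 corresponds to the U > 60% branch:
U = 1 − 10^((1.781 − T_v)/0.933)/100 = 0.6592

U ≈ 65.9 %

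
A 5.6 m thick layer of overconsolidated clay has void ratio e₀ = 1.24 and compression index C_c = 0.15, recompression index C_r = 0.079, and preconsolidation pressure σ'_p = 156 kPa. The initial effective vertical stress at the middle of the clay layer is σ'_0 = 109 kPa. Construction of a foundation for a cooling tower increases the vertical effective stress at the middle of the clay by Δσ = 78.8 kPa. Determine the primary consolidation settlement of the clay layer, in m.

Final effective stress: σ'_f = 109 + 78.8 = 187.8 kPa.
σ'_f = 187.8 > σ'_p = 156 kPa, so the stress path crosses the preconsolidation pressure — recompression up to σ'_p, then virgin compression beyond:
S_c = H/(1+e₀)·[C_r·log₁₀(σ'_p/σ'_0) + C_c·log₁₀(σ'_f/σ'_p)]
    = 5.6/2.24 × [0.079×log₁₀(156/109) + 0.15×log₁₀(187.8/156)]
    = 2.5 × [0.0123 + 0.012086] = 0.06096 m

S_c ≈ 0.061 m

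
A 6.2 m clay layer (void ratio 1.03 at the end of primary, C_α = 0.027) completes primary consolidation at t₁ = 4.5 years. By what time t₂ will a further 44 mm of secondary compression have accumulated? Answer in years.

t₂ ≈ 15.4 years

S_s = C_α·H/(1+e_p)·log₁₀(t₂/t₁) ⇒ log₁₀(t₂/t₁) = S_s·(1+e_p)/(C_α·H).
log₁₀(t₂/t₁) = 0.044 × (1+1.03) / (0.027×6.2) = 0.5336
t₂ = t₁ × 10^0.5336 = 4.5 × 3.416 = 15.37 years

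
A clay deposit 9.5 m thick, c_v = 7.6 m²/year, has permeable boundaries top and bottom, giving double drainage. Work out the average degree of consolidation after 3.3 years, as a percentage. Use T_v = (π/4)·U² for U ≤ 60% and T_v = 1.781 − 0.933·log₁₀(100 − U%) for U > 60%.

Drainage path length: H_d = H/2 = 4.75 m (double drainage).
T_v = c_v·t/H_d² = 7.6×3.3/4.75² = 1.1116.
T_v = 1.1116 corresponds to the U > 60% branch:
U = 1 − 10^((1.781 − T_v)/0.933)/100 = 0.9478

U ≈ 94.8 %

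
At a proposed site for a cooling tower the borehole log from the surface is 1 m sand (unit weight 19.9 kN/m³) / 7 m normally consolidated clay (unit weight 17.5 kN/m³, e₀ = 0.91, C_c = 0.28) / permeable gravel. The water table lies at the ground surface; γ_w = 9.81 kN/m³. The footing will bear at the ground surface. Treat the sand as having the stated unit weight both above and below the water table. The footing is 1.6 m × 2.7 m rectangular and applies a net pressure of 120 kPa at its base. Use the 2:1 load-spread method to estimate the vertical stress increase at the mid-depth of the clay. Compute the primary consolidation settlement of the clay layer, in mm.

S_c ≈ 123 mm

Mid-depth of clay below the ground surface: z = 1 + 7/2 = 4.5 m.
Total vertical stress at mid-clay: σ_v = 19.9×1 + 17.5×3.5 = 81.15 kPa.
Pore pressure: u = 9.81×(4.5 − 0) = 44.145 kPa.
Initial effective stress: σ'_0 = σ_v − u = 81.15 − 44.145 = 37.005 kPa.
Stress increase at mid-clay by the 2:1 spreading method:
Δσ = qBL/((B+z)(L+z)) = 120×1.6×2.7/((1.6+4.5)(2.7+4.5)) = 11.803 kPa
Final effective stress: σ'_f = σ'_0 + Δσ = 37.005 + 11.803 = 48.808 kPa.
Normally consolidated clay, so the full stress increment lies on the virgin compression line:
S_c = C_c·H/(1+e₀)·log₁₀(σ'_f/σ'_0) = 0.28×7/(1+0.91)×log₁₀(48.808/37.005)
    = 1.0262 × 0.12023 = 0.1234 m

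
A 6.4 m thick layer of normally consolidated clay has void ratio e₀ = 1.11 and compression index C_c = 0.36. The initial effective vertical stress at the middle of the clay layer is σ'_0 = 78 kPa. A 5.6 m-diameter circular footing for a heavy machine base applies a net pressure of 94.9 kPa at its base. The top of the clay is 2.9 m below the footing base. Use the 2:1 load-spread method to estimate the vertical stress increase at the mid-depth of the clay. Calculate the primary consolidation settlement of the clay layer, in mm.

Mid-depth of clay below the footing base: z = 2.9 + 6.4/2 = 6.1 m.
Stress increase at mid-clay by the 2:1 spreading method:
Δσ ≈ qD²/(D+z)² = 94.9×5.6²/(5.6+6.1)² = 21.741 kPa
Final effective stress: σ'_f = σ'_0 + Δσ = 78 + 21.741 = 99.741 kPa.
Normally consolidated clay, so the full stress increment lies on the virgin compression line:
S_c = C_c·H/(1+e₀)·log₁₀(σ'_f/σ'_0) = 0.36×6.4/(1+1.11)×log₁₀(99.741/78)
    = 1.0919 × 0.10678 = 0.1166 m

S_c ≈ 117 mm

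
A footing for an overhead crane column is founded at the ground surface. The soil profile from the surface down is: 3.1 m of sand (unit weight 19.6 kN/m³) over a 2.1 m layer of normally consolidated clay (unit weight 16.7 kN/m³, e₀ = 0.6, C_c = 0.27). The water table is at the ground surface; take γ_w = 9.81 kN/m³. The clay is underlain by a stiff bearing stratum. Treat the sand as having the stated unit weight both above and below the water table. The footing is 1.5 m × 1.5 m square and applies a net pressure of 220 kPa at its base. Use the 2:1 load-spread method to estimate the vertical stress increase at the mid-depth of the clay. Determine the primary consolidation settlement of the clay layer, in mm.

Mid-depth of clay below the ground surface: z = 3.1 + 2.1/2 = 4.15 m.
Total vertical stress at mid-clay: σ_v = 19.6×3.1 + 16.7×1.05 = 78.295 kPa.
Pore pressure: u = 9.81×(4.15 − 0) = 40.712 kPa.
Initial effective stress: σ'_0 = σ_v − u = 78.295 − 40.712 = 37.583 kPa.
Stress increase at mid-clay by the 2:1 spreading method:
Δσ = qBL/((B+z)(L+z)) = 220×1.5×1.5/((1.5+4.15)(1.5+4.15)) = 15.506 kPa
Final effective stress: σ'_f = σ'_0 + Δσ = 37.583 + 15.506 = 53.089 kPa.
Normally consolidated clay, so the full stress increment lies on the virgin compression line:
S_c = C_c·H/(1+e₀)·log₁₀(σ'_f/σ'_0) = 0.27×2.1/(1+0.6)×log₁₀(53.089/37.583)
    = 0.35437 × 0.15001 = 0.05316 m

S_c ≈ 53.2 mm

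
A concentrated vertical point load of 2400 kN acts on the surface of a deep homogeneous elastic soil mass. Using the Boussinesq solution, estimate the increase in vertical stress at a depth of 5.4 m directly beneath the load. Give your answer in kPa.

Boussinesq vertical stress below a point load on an elastic half-space:
Δσ_z = 3P/(2πz²) · [1 + (r/z)²]^(−5/2)
r/z = 0/5.4 = 0; [1+(r/z)²]^(−5/2) = 1.
Δσ_z = 3×2400/(2π×5.4²) × 1 = 39.298 × 1 = 39.3 kPa

Δσ_z ≈ 39.3 kPa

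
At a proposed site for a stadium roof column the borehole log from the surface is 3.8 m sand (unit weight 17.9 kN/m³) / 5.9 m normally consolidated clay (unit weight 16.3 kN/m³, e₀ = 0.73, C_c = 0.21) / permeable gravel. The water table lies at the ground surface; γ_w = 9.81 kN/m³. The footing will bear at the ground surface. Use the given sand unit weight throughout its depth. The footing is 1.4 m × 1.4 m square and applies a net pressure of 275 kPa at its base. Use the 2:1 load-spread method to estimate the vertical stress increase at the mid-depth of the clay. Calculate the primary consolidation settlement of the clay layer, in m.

S_c ≈ 0.0469 m

Mid-depth of clay below the ground surface: z = 3.8 + 5.9/2 = 6.75 m.
Total vertical stress at mid-clay: σ_v = 17.9×3.8 + 16.3×2.95 = 116.11 kPa.
Pore pressure: u = 9.81×(6.75 − 0) = 66.218 kPa.
Initial effective stress: σ'_0 = σ_v − u = 116.11 − 66.218 = 49.892 kPa.
Stress increase at mid-clay by the 2:1 spreading method:
Δσ = qBL/((B+z)(L+z)) = 275×1.4×1.4/((1.4+6.75)(1.4+6.75)) = 8.1147 kPa
Final effective stress: σ'_f = σ'_0 + Δσ = 49.892 + 8.1147 = 58.007 kPa.
Normally consolidated clay, so the full stress increment lies on the virgin compression line:
S_c = C_c·H/(1+e₀)·log₁₀(σ'_f/σ'_0) = 0.21×5.9/(1+0.73)×log₁₀(58.007/49.892)
    = 0.71618 × 0.065449 = 0.04687 m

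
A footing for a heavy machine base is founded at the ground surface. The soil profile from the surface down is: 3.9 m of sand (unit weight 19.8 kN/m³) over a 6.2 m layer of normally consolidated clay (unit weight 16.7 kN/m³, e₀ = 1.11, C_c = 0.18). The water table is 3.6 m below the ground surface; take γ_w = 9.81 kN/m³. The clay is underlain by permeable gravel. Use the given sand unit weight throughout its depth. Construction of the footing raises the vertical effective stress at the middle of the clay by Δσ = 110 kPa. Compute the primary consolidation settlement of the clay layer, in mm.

S_c ≈ 176 mm

Mid-depth of clay below the ground surface: z = 3.9 + 6.2/2 = 7 m.
Total vertical stress at mid-clay: σ_v = 19.8×3.9 + 16.7×3.1 = 128.99 kPa.
Pore pressure: u = 9.81×(7 − 3.6) = 33.354 kPa.
Initial effective stress: σ'_0 = σ_v − u = 128.99 − 33.354 = 95.636 kPa.
Final effective stress: σ'_f = σ'_0 + Δσ = 95.636 + 110 = 205.64 kPa.
Normally consolidated clay, so the full stress increment lies on the virgin compression line:
S_c = C_c·H/(1+e₀)·log₁₀(σ'_f/σ'_0) = 0.18×6.2/(1+1.11)×log₁₀(205.64/95.636)
    = 0.52891 × 0.33249 = 0.1759 m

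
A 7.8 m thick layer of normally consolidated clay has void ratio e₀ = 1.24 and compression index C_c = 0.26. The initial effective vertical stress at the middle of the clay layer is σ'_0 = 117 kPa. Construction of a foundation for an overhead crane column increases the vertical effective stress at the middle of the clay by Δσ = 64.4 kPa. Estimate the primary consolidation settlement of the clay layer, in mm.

Final effective stress: σ'_f = σ'_0 + Δσ = 117 + 64.4 = 181.4 kPa.
Normally consolidated clay, so the full stress increment lies on the virgin compression line:
S_c = C_c·H/(1+e₀)·log₁₀(σ'_f/σ'_0) = 0.26×7.8/(1+1.24)×log₁₀(181.4/117)
    = 0.90536 × 0.19045 = 0.1724 m

S_c ≈ 172 mm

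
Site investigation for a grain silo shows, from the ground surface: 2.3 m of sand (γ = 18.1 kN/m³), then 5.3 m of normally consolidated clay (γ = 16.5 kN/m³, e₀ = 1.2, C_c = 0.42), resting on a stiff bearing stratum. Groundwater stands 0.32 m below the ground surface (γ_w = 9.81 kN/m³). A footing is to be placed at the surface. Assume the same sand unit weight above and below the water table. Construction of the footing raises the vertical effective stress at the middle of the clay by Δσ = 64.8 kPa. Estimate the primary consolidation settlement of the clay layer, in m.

S_c ≈ 0.424 m

Mid-depth of clay below the ground surface: z = 2.3 + 5.3/2 = 4.95 m.
Total vertical stress at mid-clay: σ_v = 18.1×2.3 + 16.5×2.65 = 85.355 kPa.
Pore pressure: u = 9.81×(4.95 − 0.32) = 45.42 kPa.
Initial effective stress: σ'_0 = σ_v − u = 85.355 − 45.42 = 39.935 kPa.
Final effective stress: σ'_f = σ'_0 + Δσ = 39.935 + 64.8 = 104.73 kPa.
Normally consolidated clay, so the full stress increment lies on the virgin compression line:
S_c = C_c·H/(1+e₀)·log₁₀(σ'_f/σ'_0) = 0.42×5.3/(1+1.2)×log₁₀(104.73/39.935)
    = 1.0118 × 0.41872 = 0.4237 m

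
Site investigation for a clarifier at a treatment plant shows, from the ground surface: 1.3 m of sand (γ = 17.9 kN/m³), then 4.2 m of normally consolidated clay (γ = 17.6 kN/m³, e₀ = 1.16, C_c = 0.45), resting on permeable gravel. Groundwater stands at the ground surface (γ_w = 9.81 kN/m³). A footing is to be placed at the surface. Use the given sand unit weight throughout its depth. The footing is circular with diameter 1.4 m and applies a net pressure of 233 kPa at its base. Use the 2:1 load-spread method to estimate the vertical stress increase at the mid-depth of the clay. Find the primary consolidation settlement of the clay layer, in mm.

Mid-depth of clay below the ground surface: z = 1.3 + 4.2/2 = 3.4 m.
Total vertical stress at mid-clay: σ_v = 17.9×1.3 + 17.6×2.1 = 60.23 kPa.
Pore pressure: u = 9.81×(3.4 − 0) = 33.354 kPa.
Initial effective stress: σ'_0 = σ_v − u = 60.23 − 33.354 = 26.876 kPa.
Stress increase at mid-clay by the 2:1 spreading method:
Δσ ≈ qD²/(D+z)² = 233×1.4²/(1.4+3.4)² = 19.821 kPa
Final effective stress: σ'_f = σ'_0 + Δσ = 26.876 + 19.821 = 46.697 kPa.
Normally consolidated clay, so the full stress increment lies on the virgin compression line:
S_c = C_c·H/(1+e₀)·log₁₀(σ'_f/σ'_0) = 0.45×4.2/(1+1.16)×log₁₀(46.697/26.876)
    = 0.875 × 0.23992 = 0.2099 m

S_c ≈ 210 mm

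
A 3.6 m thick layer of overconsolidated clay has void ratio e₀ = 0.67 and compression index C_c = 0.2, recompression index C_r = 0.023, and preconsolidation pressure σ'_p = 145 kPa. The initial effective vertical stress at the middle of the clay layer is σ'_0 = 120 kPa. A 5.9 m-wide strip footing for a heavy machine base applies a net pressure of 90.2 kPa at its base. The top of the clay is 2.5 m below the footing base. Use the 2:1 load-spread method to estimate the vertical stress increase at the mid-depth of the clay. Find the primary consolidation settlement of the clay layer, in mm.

S_c ≈ 36.2 mm

Mid-depth of clay below the footing base: z = 2.5 + 3.6/2 = 4.3 m.
Stress increase at mid-clay by the 2:1 spreading method:
Δσ = qB/(B+z) = 90.2×5.9/(5.9+4.3) = 52.175 kPa
Final effective stress: σ'_f = 120 + 52.175 = 172.18 kPa.
σ'_f = 172.18 > σ'_p = 145 kPa, so the stress path crosses the preconsolidation pressure — recompression up to σ'_p, then virgin compression beyond:
S_c = H/(1+e₀)·[C_r·log₁₀(σ'_p/σ'_0) + C_c·log₁₀(σ'_f/σ'_p)]
    = 3.6/1.67 × [0.023×log₁₀(145/120) + 0.2×log₁₀(172.18/145)]
    = 2.1557 × [0.0018903 + 0.014923] = 0.03624 m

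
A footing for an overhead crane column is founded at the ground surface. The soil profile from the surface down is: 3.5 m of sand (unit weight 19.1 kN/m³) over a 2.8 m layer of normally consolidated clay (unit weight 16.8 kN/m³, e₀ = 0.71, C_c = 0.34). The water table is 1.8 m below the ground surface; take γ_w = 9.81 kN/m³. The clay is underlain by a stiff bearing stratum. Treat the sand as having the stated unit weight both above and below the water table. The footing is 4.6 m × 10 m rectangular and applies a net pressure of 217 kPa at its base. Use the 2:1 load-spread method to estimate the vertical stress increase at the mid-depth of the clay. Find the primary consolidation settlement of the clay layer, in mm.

Mid-depth of clay below the ground surface: z = 3.5 + 2.8/2 = 4.9 m.
Total vertical stress at mid-clay: σ_v = 19.1×3.5 + 16.8×1.4 = 90.37 kPa.
Pore pressure: u = 9.81×(4.9 − 1.8) = 30.411 kPa.
Initial effective stress: σ'_0 = σ_v − u = 90.37 − 30.411 = 59.959 kPa.
Stress increase at mid-clay by the 2:1 spreading method:
Δσ = qBL/((B+z)(L+z)) = 217×4.6×10/((4.6+4.9)(10+4.9)) = 70.519 kPa
Final effective stress: σ'_f = σ'_0 + Δσ = 59.959 + 70.519 = 130.48 kPa.
Normally consolidated clay, so the full stress increment lies on the virgin compression line:
S_c = C_c·H/(1+e₀)·log₁₀(σ'_f/σ'_0) = 0.34×2.8/(1+0.71)×log₁₀(130.48/59.959)
    = 0.55673 × 0.33769 = 0.188 m

S_c ≈ 188 mm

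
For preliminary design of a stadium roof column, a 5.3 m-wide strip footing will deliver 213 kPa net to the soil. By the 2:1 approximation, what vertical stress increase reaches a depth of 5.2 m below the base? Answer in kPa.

By the 2:1 method the load spreads at 1 horizontal : 2 vertical, so at depth z the loaded area has grown by z in each plan dimension:
Δσ = qB/(B+z) = 213×5.3/(5.3+5.2) = 107.51 kPa

Δσ_z ≈ 108 kPa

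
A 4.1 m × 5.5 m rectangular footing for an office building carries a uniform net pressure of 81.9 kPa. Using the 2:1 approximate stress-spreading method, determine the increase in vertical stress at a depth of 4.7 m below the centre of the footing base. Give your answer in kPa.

By the 2:1 method the load spreads at 1 horizontal : 2 vertical, so at depth z the loaded area has grown by z in each plan dimension:
Δσ = qBL/((B+z)(L+z)) = 81.9×4.1×5.5/((4.1+4.7)(5.5+4.7)) = 20.575 kPa

Δσ_z ≈ 20.6 kPa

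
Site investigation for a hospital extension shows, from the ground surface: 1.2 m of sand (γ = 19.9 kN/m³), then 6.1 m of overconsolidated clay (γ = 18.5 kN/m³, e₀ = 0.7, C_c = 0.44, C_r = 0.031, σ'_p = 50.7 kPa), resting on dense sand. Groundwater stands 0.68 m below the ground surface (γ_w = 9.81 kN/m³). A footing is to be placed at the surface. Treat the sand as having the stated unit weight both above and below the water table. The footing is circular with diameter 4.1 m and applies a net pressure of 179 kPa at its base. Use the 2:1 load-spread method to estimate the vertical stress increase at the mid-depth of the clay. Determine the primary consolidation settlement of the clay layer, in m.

S_c ≈ 0.387 m

Mid-depth of clay below the ground surface: z = 1.2 + 6.1/2 = 4.25 m.
Total vertical stress at mid-clay: σ_v = 19.9×1.2 + 18.5×3.05 = 80.305 kPa.
Pore pressure: u = 9.81×(4.25 − 0.68) = 35.022 kPa.
Initial effective stress: σ'_0 = σ_v − u = 80.305 − 35.022 = 45.283 kPa.
Stress increase at mid-clay by the 2:1 spreading method:
Δσ ≈ qD²/(D+z)² = 179×4.1²/(4.1+4.25)² = 43.157 kPa
Final effective stress: σ'_f = 45.283 + 43.157 = 88.44 kPa.
σ'_f = 88.44 > σ'_p = 50.7 kPa, so the stress path crosses the preconsolidation pressure — recompression up to σ'_p, then virgin compression beyond:
S_c = H/(1+e₀)·[C_r·log₁₀(σ'_p/σ'_0) + C_c·log₁₀(σ'_f/σ'_p)]
    = 6.1/1.7 × [0.031×log₁₀(50.7/45.283) + 0.44×log₁₀(88.44/50.7)]
    = 3.5882 × [0.0015213 + 0.10632] = 0.387 m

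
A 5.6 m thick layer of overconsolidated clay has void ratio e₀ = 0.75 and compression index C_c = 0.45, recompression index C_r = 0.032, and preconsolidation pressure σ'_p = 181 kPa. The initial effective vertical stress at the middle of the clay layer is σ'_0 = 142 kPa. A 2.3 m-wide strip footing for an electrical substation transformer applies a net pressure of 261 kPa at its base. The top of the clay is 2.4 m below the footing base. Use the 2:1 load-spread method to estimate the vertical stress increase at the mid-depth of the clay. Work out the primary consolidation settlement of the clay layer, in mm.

S_c ≈ 139 mm

Mid-depth of clay below the footing base: z = 2.4 + 5.6/2 = 5.2 m.
Stress increase at mid-clay by the 2:1 spreading method:
Δσ = qB/(B+z) = 261×2.3/(2.3+5.2) = 80.04 kPa
Final effective stress: σ'_f = 142 + 80.04 = 222.04 kPa.
σ'_f = 222.04 > σ'_p = 181 kPa, so the stress path crosses the preconsolidation pressure — recompression up to σ'_p, then virgin compression beyond:
S_c = H/(1+e₀)·[C_r·log₁₀(σ'_p/σ'_0) + C_c·log₁₀(σ'_f/σ'_p)]
    = 5.6/1.75 × [0.032×log₁₀(181/142) + 0.45×log₁₀(222.04/181)]
    = 3.2 × [0.0033725 + 0.039939] = 0.1386 m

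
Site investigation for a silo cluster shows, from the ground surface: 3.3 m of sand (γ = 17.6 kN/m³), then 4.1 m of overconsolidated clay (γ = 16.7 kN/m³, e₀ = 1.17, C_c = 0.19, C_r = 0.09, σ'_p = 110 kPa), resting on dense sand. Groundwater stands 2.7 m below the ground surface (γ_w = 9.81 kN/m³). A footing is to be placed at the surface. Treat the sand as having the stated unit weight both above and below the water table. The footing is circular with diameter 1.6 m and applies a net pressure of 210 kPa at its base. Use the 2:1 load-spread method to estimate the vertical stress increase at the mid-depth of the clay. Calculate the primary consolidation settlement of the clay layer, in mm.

Mid-depth of clay below the ground surface: z = 3.3 + 4.1/2 = 5.35 m.
Total vertical stress at mid-clay: σ_v = 17.6×3.3 + 16.7×2.05 = 92.315 kPa.
Pore pressure: u = 9.81×(5.35 − 2.7) = 25.997 kPa.
Initial effective stress: σ'_0 = σ_v − u = 92.315 − 25.997 = 66.318 kPa.
Stress increase at mid-clay by the 2:1 spreading method:
Δσ ≈ qD²/(D+z)² = 210×1.6²/(1.6+5.35)² = 11.13 kPa
Final effective stress: σ'_f = 66.318 + 11.13 = 77.448 kPa.
σ'_f = 77.448 ≤ σ'_p = 110 kPa, so the clay remains overconsolidated and only the recompression index applies:
S_c = C_r·H/(1+e₀)·log₁₀(σ'_f/σ'_0) = 0.09×4.1/2.17×log₁₀(77.448/66.318)
    = 0.17005 × 0.067379 = 0.01146 m

S_c ≈ 11.5 mm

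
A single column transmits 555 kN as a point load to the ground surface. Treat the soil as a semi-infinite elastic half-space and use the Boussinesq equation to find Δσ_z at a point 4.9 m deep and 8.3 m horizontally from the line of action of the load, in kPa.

Δσ_z ≈ 0.375 kPa

Boussinesq vertical stress below a point load on an elastic half-space:
Δσ_z = 3P/(2πz²) · [1 + (r/z)²]^(−5/2)
r/z = 8.3/4.9 = 1.6939; [1+(r/z)²]^(−5/2) = 0.033958.
Δσ_z = 3×555/(2π×4.9²) × 0.033958 = 11.037 × 0.033958 = 0.3748 kPa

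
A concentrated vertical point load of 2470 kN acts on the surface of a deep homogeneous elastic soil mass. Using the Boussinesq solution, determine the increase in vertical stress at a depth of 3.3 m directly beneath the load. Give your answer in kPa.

Δσ_z ≈ 108 kPa

Boussinesq vertical stress below a point load on an elastic half-space:
Δσ_z = 3P/(2πz²) · [1 + (r/z)²]^(−5/2)
r/z = 0/3.3 = 0; [1+(r/z)²]^(−5/2) = 1.
Δσ_z = 3×2470/(2π×3.3²) × 1 = 108.3 × 1 = 108.3 kPa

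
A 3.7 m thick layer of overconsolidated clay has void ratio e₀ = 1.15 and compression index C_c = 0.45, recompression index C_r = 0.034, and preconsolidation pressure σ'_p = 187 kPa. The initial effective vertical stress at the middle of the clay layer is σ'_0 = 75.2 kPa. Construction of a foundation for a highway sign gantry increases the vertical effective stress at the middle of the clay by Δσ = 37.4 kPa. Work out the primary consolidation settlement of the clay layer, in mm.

S_c ≈ 10.3 mm

Final effective stress: σ'_f = 75.2 + 37.4 = 112.6 kPa.
σ'_f = 112.6 ≤ σ'_p = 187 kPa, so the clay remains overconsolidated and only the recompression index applies:
S_c = C_r·H/(1+e₀)·log₁₀(σ'_f/σ'_0) = 0.034×3.7/2.15×log₁₀(112.6/75.2)
    = 0.058511 × 0.17532 = 0.01026 m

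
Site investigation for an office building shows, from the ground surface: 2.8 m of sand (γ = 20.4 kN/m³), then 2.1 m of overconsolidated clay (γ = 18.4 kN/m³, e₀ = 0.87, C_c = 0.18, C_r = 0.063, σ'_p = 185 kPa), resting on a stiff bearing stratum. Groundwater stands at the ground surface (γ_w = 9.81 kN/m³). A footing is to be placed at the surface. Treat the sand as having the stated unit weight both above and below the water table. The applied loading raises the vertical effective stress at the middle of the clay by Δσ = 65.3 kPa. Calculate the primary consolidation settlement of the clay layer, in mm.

Mid-depth of clay below the ground surface: z = 2.8 + 2.1/2 = 3.85 m.
Total vertical stress at mid-clay: σ_v = 20.4×2.8 + 18.4×1.05 = 76.44 kPa.
Pore pressure: u = 9.81×(3.85 − 0) = 37.769 kPa.
Initial effective stress: σ'_0 = σ_v − u = 76.44 − 37.769 = 38.671 kPa.
Final effective stress: σ'_f = 38.671 + 65.3 = 103.97 kPa.
σ'_f = 103.97 ≤ σ'_p = 185 kPa, so the clay remains overconsolidated and only the recompression index applies:
S_c = C_r·H/(1+e₀)·log₁₀(σ'_f/σ'_0) = 0.063×2.1/1.87×log₁₀(103.97/38.671)
    = 0.070749 × 0.42952 = 0.03039 m

S_c ≈ 30.4 mm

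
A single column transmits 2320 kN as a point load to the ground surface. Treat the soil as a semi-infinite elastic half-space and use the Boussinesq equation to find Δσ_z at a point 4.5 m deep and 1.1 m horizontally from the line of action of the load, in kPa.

Δσ_z ≈ 47.3 kPa

Boussinesq vertical stress below a point load on an elastic half-space:
Δσ_z = 3P/(2πz²) · [1 + (r/z)²]^(−5/2)
r/z = 1.1/4.5 = 0.24444; [1+(r/z)²]^(−5/2) = 0.86494.
Δσ_z = 3×2320/(2π×4.5²) × 0.86494 = 54.702 × 0.86494 = 47.31 kPa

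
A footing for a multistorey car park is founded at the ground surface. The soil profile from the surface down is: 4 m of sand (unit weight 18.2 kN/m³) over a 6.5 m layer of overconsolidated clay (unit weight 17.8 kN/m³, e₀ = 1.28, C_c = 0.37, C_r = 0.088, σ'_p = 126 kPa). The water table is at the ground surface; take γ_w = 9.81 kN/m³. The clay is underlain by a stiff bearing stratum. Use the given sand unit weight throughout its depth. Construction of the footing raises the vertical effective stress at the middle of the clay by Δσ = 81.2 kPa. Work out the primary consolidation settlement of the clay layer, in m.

S_c ≈ 0.132 m

Mid-depth of clay below the ground surface: z = 4 + 6.5/2 = 7.25 m.
Total vertical stress at mid-clay: σ_v = 18.2×4 + 17.8×3.25 = 130.65 kPa.
Pore pressure: u = 9.81×(7.25 − 0) = 71.123 kPa.
Initial effective stress: σ'_0 = σ_v − u = 130.65 − 71.123 = 59.527 kPa.
Final effective stress: σ'_f = 59.527 + 81.2 = 140.73 kPa.
σ'_f = 140.73 > σ'_p = 126 kPa, so the stress path crosses the preconsolidation pressure — recompression up to σ'_p, then virgin compression beyond:
S_c = H/(1+e₀)·[C_r·log₁₀(σ'_p/σ'_0) + C_c·log₁₀(σ'_f/σ'_p)]
    = 6.5/2.28 × [0.088×log₁₀(126/59.527) + 0.37×log₁₀(140.73/126)]
    = 2.8509 × [0.028658 + 0.017766] = 0.1324 m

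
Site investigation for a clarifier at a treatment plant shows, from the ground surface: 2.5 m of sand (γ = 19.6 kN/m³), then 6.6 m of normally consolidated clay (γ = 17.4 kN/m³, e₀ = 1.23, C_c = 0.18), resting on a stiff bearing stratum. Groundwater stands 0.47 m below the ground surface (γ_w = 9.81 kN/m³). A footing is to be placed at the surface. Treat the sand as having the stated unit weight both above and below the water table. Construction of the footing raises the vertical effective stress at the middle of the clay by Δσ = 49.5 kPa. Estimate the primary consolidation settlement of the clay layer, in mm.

Mid-depth of clay below the ground surface: z = 2.5 + 6.6/2 = 5.8 m.
Total vertical stress at mid-clay: σ_v = 19.6×2.5 + 17.4×3.3 = 106.42 kPa.
Pore pressure: u = 9.81×(5.8 − 0.47) = 52.287 kPa.
Initial effective stress: σ'_0 = σ_v − u = 106.42 − 52.287 = 54.133 kPa.
Final effective stress: σ'_f = σ'_0 + Δσ = 54.133 + 49.5 = 103.63 kPa.
Normally consolidated clay, so the full stress increment lies on the virgin compression line:
S_c = C_c·H/(1+e₀)·log₁₀(σ'_f/σ'_0) = 0.18×6.6/(1+1.23)×log₁₀(103.63/54.133)
    = 0.53274 × 0.28202 = 0.1502 m

S_c ≈ 150 mm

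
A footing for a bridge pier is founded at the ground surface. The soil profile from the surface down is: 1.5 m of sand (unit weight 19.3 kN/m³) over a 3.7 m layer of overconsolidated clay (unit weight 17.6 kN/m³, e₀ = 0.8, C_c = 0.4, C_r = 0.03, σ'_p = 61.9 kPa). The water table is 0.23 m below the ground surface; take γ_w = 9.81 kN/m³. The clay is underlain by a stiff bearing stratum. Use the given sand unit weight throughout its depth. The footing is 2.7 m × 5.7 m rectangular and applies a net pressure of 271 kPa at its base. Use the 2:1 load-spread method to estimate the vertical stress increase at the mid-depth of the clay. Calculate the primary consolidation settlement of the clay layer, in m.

S_c ≈ 0.214 m

Mid-depth of clay below the ground surface: z = 1.5 + 3.7/2 = 3.35 m.
Total vertical stress at mid-clay: σ_v = 19.3×1.5 + 17.6×1.85 = 61.51 kPa.
Pore pressure: u = 9.81×(3.35 − 0.23) = 30.607 kPa.
Initial effective stress: σ'_0 = σ_v − u = 61.51 − 30.607 = 30.903 kPa.
Stress increase at mid-clay by the 2:1 spreading method:
Δσ = qBL/((B+z)(L+z)) = 271×2.7×5.7/((2.7+3.35)(5.7+3.35)) = 76.174 kPa
Final effective stress: σ'_f = 30.903 + 76.174 = 107.08 kPa.
σ'_f = 107.08 > σ'_p = 61.9 kPa, so the stress path crosses the preconsolidation pressure — recompression up to σ'_p, then virgin compression beyond:
S_c = H/(1+e₀)·[C_r·log₁₀(σ'_p/σ'_0) + C_c·log₁₀(σ'_f/σ'_p)]
    = 3.7/1.8 × [0.03×log₁₀(61.9/30.903) + 0.4×log₁₀(107.08/61.9)]
    = 2.0556 × [0.0090507 + 0.095207] = 0.2143 m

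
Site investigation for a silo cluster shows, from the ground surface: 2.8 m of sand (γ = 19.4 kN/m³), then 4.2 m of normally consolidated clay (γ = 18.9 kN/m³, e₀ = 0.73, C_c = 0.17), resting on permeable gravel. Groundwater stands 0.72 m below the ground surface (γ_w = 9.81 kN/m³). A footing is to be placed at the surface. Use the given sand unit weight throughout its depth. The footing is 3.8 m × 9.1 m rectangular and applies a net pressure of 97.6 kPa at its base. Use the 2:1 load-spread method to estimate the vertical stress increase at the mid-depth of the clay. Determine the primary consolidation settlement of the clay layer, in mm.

Mid-depth of clay below the ground surface: z = 2.8 + 4.2/2 = 4.9 m.
Total vertical stress at mid-clay: σ_v = 19.4×2.8 + 18.9×2.1 = 94.01 kPa.
Pore pressure: u = 9.81×(4.9 − 0.72) = 41.006 kPa.
Initial effective stress: σ'_0 = σ_v − u = 94.01 − 41.006 = 53.004 kPa.
Stress increase at mid-clay by the 2:1 spreading method:
Δσ = qBL/((B+z)(L+z)) = 97.6×3.8×9.1/((3.8+4.9)(9.1+4.9)) = 27.709 kPa
Final effective stress: σ'_f = σ'_0 + Δσ = 53.004 + 27.709 = 80.713 kPa.
Normally consolidated clay, so the full stress increment lies on the virgin compression line:
S_c = C_c·H/(1+e₀)·log₁₀(σ'_f/σ'_0) = 0.17×4.2/(1+0.73)×log₁₀(80.713/53.004)
    = 0.41272 × 0.18263 = 0.07538 m

S_c ≈ 75.4 mm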